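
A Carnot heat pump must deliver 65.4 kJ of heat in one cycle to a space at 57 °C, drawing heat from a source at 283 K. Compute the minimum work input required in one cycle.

W_in ≈ 9.34 kJ

T_H = 57 °C → 57 + 273.15 = 330.15 K.
COP_HP = T_H/(T_H − T_C) = 330.15/47.15 = 7.0021.
W = Q_H/COP_HP = 65.4/7.0021 = 9.34 kJ.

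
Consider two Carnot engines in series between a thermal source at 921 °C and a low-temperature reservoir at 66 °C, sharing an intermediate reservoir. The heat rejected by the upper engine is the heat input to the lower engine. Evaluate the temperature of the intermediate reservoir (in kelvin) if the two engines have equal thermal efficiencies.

T_H = 921 °C → 921 + 273.15 = 1194.15 K.
T_C = 66 °C → 66 + 273.15 = 339.15 K.
Equal efficiencies require 1 − T_m/T_H = 1 − T_C/T_m, i.e. T_m/T_H = T_C/T_m, so T_m = √(T_H·T_C) = √(1194.15 × 339.15) = 636 K.

T_m ≈ 636 K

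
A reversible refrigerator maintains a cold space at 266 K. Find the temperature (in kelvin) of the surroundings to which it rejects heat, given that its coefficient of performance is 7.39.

T_H ≈ 302 K

COP_R = T_C/(T_H − T_C) ⇒ T_H = T_C·(1 + 1/COP_R) = 266.00 × (1 + 1/7.39) = 302 K.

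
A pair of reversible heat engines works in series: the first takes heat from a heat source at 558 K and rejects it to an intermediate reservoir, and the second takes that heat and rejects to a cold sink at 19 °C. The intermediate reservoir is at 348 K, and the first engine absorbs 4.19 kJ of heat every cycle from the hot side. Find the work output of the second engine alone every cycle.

W₂ ≈ 0.419 kJ

T_C = 19 °C → 19 + 273.15 = 292.15 K.
Heat entering the second stage: Q_m = Q_H·(T_m/T_H) = 4.19 × 348.00/558.00 = 2.61 kJ.
Second-stage efficiency η₂ = 1 − T_C/T_m = 1 − 292.15/348.00 = 0.1605, so W₂ = η₂·Q_m = 0.419 kJ.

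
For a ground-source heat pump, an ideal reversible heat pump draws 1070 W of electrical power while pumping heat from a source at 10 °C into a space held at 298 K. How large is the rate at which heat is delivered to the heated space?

T_C = 10 °C → 10 + 273.15 = 283.15 K.
The Carnot heat-pump COP is COP_HP = T_H/(T_H − T_C) = 298.00/14.85 = 20.0673.
Q_H = COP_HP · W = 20.0673 × 1070 = 21500 W.

Q̇_H ≈ 21500 W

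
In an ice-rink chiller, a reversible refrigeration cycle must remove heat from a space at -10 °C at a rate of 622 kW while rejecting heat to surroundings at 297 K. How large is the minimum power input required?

T_C = -10 °C → -10 + 273.15 = 263.15 K.
The reversible coefficient of performance is COP_R = T_C/(T_H − T_C) = 263.15/33.85 = 7.7740.
W = Q_C/COP_R = 622/7.7740 = 80.01 kW.

Ẇ_in ≈ 80.01 kW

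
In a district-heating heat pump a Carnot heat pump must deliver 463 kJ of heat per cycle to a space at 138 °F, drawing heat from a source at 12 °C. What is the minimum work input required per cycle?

W_in ≈ 65.38 kJ

T_H = 138 °F → (138 − 32) × 5/9 = 58.89 °C = 332.04 K.
T_C = 12 °C → 12 + 273.15 = 285.15 K.
COP_HP = T_H/(T_H − T_C) = 332.04/46.89 = 7.0814.
W = Q_H/COP_HP = 463/7.0814 = 65.38 kJ.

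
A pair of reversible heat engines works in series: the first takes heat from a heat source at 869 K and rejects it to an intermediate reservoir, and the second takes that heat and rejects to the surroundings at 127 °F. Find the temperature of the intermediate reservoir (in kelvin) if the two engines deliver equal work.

T_m ≈ 597.5 K

T_C = 127 °F → (127 − 32) × 5/9 = 52.78 °C = 325.93 K.
For reversible stages Q_m = Q_H·(T_m/T_H). Setting W₁ = Q_H(1 − T_m/T_H) equal to W₂ = Q_m(1 − T_C/T_m) = Q_H·(T_m − T_C)/T_H gives T_H − T_m = T_m − T_C, so T_m = (T_H + T_C)/2 = (869.00 + 325.93)/2 = 597.5 K.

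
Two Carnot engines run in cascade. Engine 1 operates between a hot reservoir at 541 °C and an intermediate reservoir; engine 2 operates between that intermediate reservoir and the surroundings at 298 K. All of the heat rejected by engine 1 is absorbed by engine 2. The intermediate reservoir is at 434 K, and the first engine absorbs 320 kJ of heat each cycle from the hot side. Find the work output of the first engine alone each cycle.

T_H = 541 °C → 541 + 273.15 = 814.15 K.
First-stage efficiency η₁ = 1 − T_m/T_H = 1 − 434.00/814.15 = 0.4669.
W₁ = η₁·Q_H = 0.4669 × 320 = 149 kJ.

W₁ ≈ 149 kJ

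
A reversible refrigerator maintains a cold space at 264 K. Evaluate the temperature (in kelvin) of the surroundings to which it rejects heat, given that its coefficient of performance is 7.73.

COP_R = T_C/(T_H − T_C) ⇒ T_H = T_C·(1 + 1/COP_R) = 264.00 × (1 + 1/7.73) = 298.2 K.

T_H ≈ 298.2 K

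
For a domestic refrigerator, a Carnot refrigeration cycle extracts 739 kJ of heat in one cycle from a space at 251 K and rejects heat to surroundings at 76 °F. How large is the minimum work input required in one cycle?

T_H = 76 °F → (76 − 32) × 5/9 = 24.44 °C = 297.59 K.
For a reversible refrigerator, COP_R = T_C/(T_H − T_C) = 251.00/46.59 = 5.3869.
W = Q_C/COP_R = 739/5.3869 = 137.2 kJ.

W_in ≈ 137.2 kJ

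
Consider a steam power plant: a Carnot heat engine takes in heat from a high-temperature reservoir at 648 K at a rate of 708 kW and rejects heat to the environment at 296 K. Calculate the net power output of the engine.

η_rev = 1 − T_C/T_H = 1 − 296.00/648.00 = 0.5432.
W = η·Q_H = 0.5432 × 708 = 385 kW.

Ẇ ≈ 385 kW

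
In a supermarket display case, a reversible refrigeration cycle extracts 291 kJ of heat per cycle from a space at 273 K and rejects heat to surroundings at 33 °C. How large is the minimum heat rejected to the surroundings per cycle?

T_H = 33 °C → 33 + 273.15 = 306.15 K.
For a reversible cycle Q_H/Q_C = T_H/T_C, so Q_H = Q_C·T_H/T_C = 291 × 306.15/273.00 = 326.3 kJ.

Q_H ≈ 326.3 kJ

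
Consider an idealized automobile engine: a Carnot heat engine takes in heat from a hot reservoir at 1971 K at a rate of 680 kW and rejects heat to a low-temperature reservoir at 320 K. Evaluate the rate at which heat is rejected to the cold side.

Q̇_C ≈ 110.4 kW

For a reversible engine, η = 1 − T_C/T_H = 1 − 320.00/1971.00 = 0.8376.
For a reversible cycle Q_C/Q_H = T_C/T_H, so Q_C = 680 × 320.00/1971.00 = 110.4 kW.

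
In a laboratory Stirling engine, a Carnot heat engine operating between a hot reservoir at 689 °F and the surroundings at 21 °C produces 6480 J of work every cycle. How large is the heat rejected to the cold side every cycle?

T_H = 689 °F → (689 − 32) × 5/9 = 365.00 °C = 638.15 K.
T_C = 21 °C → 21 + 273.15 = 294.15 K.
For a reversible engine, η = 1 − T_C/T_H = 1 − 294.15/638.15 = 0.5391.
Since Q_C/Q_H = T_C/T_H and Q_H = W/η, Q_C = W·T_C/(T_H − T_C) = 6480 × 294.15/344.00 = 5540 J.

Q_C ≈ 5540 J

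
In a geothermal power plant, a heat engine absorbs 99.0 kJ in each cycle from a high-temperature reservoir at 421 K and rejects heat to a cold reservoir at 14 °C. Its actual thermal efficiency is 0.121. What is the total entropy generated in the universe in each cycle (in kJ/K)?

T_C = 14 °C → 14 + 273.15 = 287.15 K.
W = η·Q_H = 0.121 × 99.0 = 11.98 kJ, so Q_C = Q_H − W = 87.02 kJ.
The hot reservoir loses entropy Q_H/T_H = 99.0/421.00 = 0.2352 kJ/K; the cold reservoir gains Q_C/T_C = 87.02/287.15 = 0.3031 kJ/K.
ΔS_univ = −Q_H/T_H + Q_C/T_C = 0.0679 kJ/K (> 0, since η = 0.121 < η_Carnot = 0.318).

ΔS_univ ≈ 0.0679 kJ/K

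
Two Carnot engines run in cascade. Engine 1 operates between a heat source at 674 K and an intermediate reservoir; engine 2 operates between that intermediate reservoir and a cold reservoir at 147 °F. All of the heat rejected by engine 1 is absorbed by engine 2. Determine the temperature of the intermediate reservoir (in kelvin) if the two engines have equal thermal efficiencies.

T_m ≈ 477 K

T_C = 147 °F → (147 − 32) × 5/9 = 63.89 °C = 337.04 K.
Equal efficiencies require 1 − T_m/T_H = 1 − T_C/T_m, i.e. T_m/T_H = T_C/T_m, so T_m = √(T_H·T_C) = √(674.00 × 337.04) = 477 K.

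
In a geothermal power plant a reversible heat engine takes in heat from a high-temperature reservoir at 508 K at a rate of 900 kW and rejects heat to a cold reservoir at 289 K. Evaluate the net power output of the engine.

Since the cycle is reversible, η = 1 − T_C/T_H = 1 − 289.00/508.00 = 0.4311.
W = η·Q_H = 0.4311 × 900 = 388 kW.

Ẇ ≈ 388 kW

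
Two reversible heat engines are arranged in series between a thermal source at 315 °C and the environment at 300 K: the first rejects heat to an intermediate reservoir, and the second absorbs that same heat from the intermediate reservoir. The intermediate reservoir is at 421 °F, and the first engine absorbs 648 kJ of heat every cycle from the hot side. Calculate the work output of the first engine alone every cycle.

T_H = 315 °C → 315 + 273.15 = 588.15 K.
T_m = 421 °F → (421 − 32) × 5/9 = 216.11 °C = 489.26 K.
First-stage efficiency η₁ = 1 − T_m/T_H = 1 − 489.26/588.15 = 0.1681.
W₁ = η₁·Q_H = 0.1681 × 648 = 109 kJ.

W₁ ≈ 109 kJ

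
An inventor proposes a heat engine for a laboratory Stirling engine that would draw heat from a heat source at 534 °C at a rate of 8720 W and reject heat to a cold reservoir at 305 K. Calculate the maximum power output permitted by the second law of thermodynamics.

Ẇ_max ≈ 5420 W

T_H = 534 °C → 534 + 273.15 = 807.15 K.
The upper bound on efficiency is η_max = 1 − T_C/T_H = 1 − 305.00/807.15 = 0.6221.
W_max = η_max · Q_H = 0.6221 × 8720 = 5420 W.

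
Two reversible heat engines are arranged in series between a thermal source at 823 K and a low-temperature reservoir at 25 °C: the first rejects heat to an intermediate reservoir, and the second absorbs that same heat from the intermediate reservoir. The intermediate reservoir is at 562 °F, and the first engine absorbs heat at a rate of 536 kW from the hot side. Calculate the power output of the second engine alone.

T_C = 25 °C → 25 + 273.15 = 298.15 K.
T_m = 562 °F → (562 − 32) × 5/9 = 294.44 °C = 567.59 K.
Heat entering the second stage: Q_m = Q_H·(T_m/T_H) = 536 × 567.59/823.00 = 370 kW.
Second-stage efficiency η₂ = 1 − T_C/T_m = 1 − 298.15/567.59 = 0.4747, so W₂ = η₂·Q_m = 175 kW.

Ẇ₂ ≈ 175 kW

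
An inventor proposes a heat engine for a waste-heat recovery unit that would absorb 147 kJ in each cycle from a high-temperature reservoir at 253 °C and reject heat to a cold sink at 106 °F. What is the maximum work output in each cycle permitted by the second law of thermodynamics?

W_max ≈ 59.2 kJ

T_H = 253 °C → 253 + 273.15 = 526.15 K.
T_C = 106 °F → (106 − 32) × 5/9 = 41.11 °C = 314.26 K.
The upper bound on efficiency is η_max = 1 − T_C/T_H = 1 − 314.26/526.15 = 0.4027.
W_max = η_max · Q_H = 0.4027 × 147 = 59.2 kJ.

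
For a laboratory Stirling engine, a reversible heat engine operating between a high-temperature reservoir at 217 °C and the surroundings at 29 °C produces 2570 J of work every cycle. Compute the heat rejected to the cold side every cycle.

Q_C ≈ 4130 J

T_H = 217 °C → 217 + 273.15 = 490.15 K.
T_C = 29 °C → 29 + 273.15 = 302.15 K.
Carnot efficiency: η = 1 − T_C/T_H = 1 − 302.15/490.15 = 0.3836.
Since Q_C/Q_H = T_C/T_H and Q_H = W/η, Q_C = W·T_C/(T_H − T_C) = 2570 × 302.15/188.00 = 4130 J.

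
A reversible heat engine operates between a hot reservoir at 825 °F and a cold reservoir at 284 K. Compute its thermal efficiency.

η ≈ 0.602

T_H = 825 °F → (825 − 32) × 5/9 = 440.56 °C = 713.71 K.
Carnot efficiency: η = 1 − T_C/T_H = 1 − 284.00/713.71 = 0.602.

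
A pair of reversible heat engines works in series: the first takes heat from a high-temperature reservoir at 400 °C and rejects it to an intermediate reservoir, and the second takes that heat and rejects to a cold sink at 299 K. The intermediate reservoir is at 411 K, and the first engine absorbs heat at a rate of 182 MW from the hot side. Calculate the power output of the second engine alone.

T_H = 400 °C → 400 + 273.15 = 673.15 K.
Heat entering the second stage: Q_m = Q_H·(T_m/T_H) = 182 × 411.00/673.15 = 111 MW.
Second-stage efficiency η₂ = 1 − T_C/T_m = 1 − 299.00/411.00 = 0.2725, so W₂ = η₂·Q_m = 30.3 MW.

Ẇ₂ ≈ 30.3 MW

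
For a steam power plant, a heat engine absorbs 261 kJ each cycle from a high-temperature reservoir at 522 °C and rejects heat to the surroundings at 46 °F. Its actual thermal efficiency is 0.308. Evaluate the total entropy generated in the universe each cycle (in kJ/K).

ΔS_univ ≈ 0.3147 kJ/K

T_H = 522 °C → 522 + 273.15 = 795.15 K.
T_C = 46 °F → (46 − 32) × 5/9 = 7.78 °C = 280.93 K.
W = η·Q_H = 0.308 × 261 = 80.39 kJ, so Q_C = Q_H − W = 180.6 kJ.
The hot reservoir loses entropy Q_H/T_H = 261/795.15 = 0.3282 kJ/K; the cold reservoir gains Q_C/T_C = 180.6/280.93 = 0.6429 kJ/K.
ΔS_univ = −Q_H/T_H + Q_C/T_C = 0.3147 kJ/K (> 0, since η = 0.308 < η_Carnot = 0.647).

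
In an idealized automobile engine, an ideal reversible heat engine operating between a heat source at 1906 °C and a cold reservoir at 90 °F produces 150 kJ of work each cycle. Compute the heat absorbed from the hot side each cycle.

Q_H ≈ 174 kJ

T_H = 1906 °C → 1906 + 273.15 = 2179.15 K.
T_C = 90 °F → (90 − 32) × 5/9 = 32.22 °C = 305.37 K.
Since the cycle is reversible, η = 1 − T_C/T_H = 1 − 305.37/2179.15 = 0.8599.
Q_H = W/η = 150/0.8599 = 174 kJ.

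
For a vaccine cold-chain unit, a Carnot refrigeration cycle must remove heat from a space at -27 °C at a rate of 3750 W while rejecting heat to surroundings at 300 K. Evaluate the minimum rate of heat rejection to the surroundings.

T_C = -27 °C → -27 + 273.15 = 246.15 K.
For a reversible cycle Q_H/Q_C = T_H/T_C, so Q_H = Q_C·T_H/T_C = 3750 × 300.00/246.15 = 4570 W.

Q̇_H ≈ 4570 W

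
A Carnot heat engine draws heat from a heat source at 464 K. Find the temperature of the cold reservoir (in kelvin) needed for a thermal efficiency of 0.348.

From η = 1 − T_C/T_H, T_C = T_H·(1 − η) = 464.00 × (1 − 0.348) = 302.5 K.

T_C ≈ 302.5 K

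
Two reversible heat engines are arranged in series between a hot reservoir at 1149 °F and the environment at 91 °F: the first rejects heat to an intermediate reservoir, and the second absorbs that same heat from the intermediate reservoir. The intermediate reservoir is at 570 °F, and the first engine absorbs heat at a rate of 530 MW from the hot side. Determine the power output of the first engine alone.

Ẇ₁ ≈ 191 MW

T_H = 1149 °F → (1149 − 32) × 5/9 = 620.56 °C = 893.71 K.
T_C = 91 °F → (91 − 32) × 5/9 = 32.78 °C = 305.93 K.
T_m = 570 °F → (570 − 32) × 5/9 = 298.89 °C = 572.04 K.
First-stage efficiency η₁ = 1 − T_m/T_H = 1 − 572.04/893.71 = 0.3599.
W₁ = η₁·Q_H = 0.3599 × 530 = 191 MW.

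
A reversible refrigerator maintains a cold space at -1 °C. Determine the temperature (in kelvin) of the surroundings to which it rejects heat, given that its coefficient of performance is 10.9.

T_H ≈ 297 K

T_C = -1 °C → -1 + 273.15 = 272.15 K.
COP_R = T_C/(T_H − T_C) ⇒ T_H = T_C·(1 + 1/COP_R) = 272.15 × (1 + 1/10.9) = 297 K.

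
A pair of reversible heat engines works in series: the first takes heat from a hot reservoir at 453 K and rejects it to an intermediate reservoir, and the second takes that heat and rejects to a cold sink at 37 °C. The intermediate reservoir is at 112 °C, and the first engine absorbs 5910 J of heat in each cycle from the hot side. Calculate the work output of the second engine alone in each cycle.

T_C = 37 °C → 37 + 273.15 = 310.15 K.
T_m = 112 °C → 112 + 273.15 = 385.15 K.
Heat entering the second stage: Q_m = Q_H·(T_m/T_H) = 5910 × 385.15/453.00 = 5025 J.
Second-stage efficiency η₂ = 1 − T_C/T_m = 1 − 310.15/385.15 = 0.1947, so W₂ = η₂·Q_m = 978.5 J.

W₂ ≈ 978.5 J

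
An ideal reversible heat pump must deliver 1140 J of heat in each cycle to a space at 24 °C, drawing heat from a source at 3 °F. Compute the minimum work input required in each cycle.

T_H = 24 °C → 24 + 273.15 = 297.15 K.
T_C = 3 °F → (3 − 32) × 5/9 = -16.11 °C = 257.04 K.
The Carnot heat-pump COP is COP_HP = T_H/(T_H − T_C) = 297.15/40.11 = 7.4082.
W = Q_H/COP_HP = 1140/7.4082 = 153.9 J.

W_in ≈ 153.9 J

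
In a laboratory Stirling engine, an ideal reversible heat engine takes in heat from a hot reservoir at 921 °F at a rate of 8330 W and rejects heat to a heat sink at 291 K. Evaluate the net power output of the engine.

T_H = 921 °F → (921 − 32) × 5/9 = 493.89 °C = 767.04 K.
Carnot efficiency: η = 1 − T_C/T_H = 1 − 291.00/767.04 = 0.6206.
W = η·Q_H = 0.6206 × 8330 = 5170 W.

Ẇ ≈ 5170 W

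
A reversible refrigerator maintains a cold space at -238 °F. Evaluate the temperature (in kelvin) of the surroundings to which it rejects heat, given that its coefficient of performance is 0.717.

T_C = -238 °F → (-238 − 32) × 5/9 = -150.00 °C = 123.15 K.
COP_R = T_C/(T_H − T_C) ⇒ T_H = T_C·(1 + 1/COP_R) = 123.15 × (1 + 1/0.717) = 295 K.

T_H ≈ 295 K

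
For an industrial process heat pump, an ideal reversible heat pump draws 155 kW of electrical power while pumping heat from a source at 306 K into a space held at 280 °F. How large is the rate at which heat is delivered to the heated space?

T_H = 280 °F → (280 − 32) × 5/9 = 137.78 °C = 410.93 K.
For a reversible heat pump, COP_HP = T_H/(T_H − T_C) = 410.93/104.93 = 3.9163.
Q_H = COP_HP · W = 3.9163 × 155 = 607 kW.

Q̇_H ≈ 607 kW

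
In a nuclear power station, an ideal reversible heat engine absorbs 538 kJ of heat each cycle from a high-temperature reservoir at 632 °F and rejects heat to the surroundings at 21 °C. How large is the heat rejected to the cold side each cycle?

Q_C ≈ 260.9 kJ

T_H = 632 °F → (632 − 32) × 5/9 = 333.33 °C = 606.48 K.
T_C = 21 °C → 21 + 273.15 = 294.15 K.
Since the cycle is reversible, η = 1 − T_C/T_H = 1 − 294.15/606.48 = 0.5150.
For a reversible cycle Q_C/Q_H = T_C/T_H, so Q_C = 538 × 294.15/606.48 = 260.9 kJ.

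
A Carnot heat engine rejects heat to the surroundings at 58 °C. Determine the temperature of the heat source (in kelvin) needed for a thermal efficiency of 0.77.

T_H ≈ 1440 K

T_C = 58 °C → 58 + 273.15 = 331.15 K.
From η = 1 − T_C/T_H, solving for T_H gives T_H = T_C/(1 − η) = 331.15/(1 − 0.77) = 1440 K.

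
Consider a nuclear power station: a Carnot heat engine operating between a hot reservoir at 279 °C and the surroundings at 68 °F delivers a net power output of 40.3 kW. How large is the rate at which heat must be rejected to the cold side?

Q̇_C ≈ 45.6 kW

T_H = 279 °C → 279 + 273.15 = 552.15 K.
T_C = 68 °F → (68 − 32) × 5/9 = 20.00 °C = 293.15 K.
For a reversible engine, η = 1 − T_C/T_H = 1 − 293.15/552.15 = 0.4691.
Since Q_C/Q_H = T_C/T_H and Q_H = W/η, Q_C = W·T_C/(T_H − T_C) = 40.3 × 293.15/259.00 = 45.6 kW.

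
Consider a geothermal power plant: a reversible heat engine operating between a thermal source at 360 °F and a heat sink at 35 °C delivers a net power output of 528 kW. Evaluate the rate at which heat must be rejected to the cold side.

T_H = 360 °F → (360 − 32) × 5/9 = 182.22 °C = 455.37 K.
T_C = 35 °C → 35 + 273.15 = 308.15 K.
For a reversible engine, η = 1 − T_C/T_H = 1 − 308.15/455.37 = 0.3233.
Since Q_C/Q_H = T_C/T_H and Q_H = W/η, Q_C = W·T_C/(T_H − T_C) = 528 × 308.15/147.22 = 1105 kW.

Q̇_C ≈ 1105 kW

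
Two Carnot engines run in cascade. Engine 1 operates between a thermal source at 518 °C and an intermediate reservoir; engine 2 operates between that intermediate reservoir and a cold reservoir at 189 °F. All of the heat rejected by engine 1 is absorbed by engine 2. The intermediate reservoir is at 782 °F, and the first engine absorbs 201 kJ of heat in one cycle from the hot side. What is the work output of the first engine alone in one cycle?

T_H = 518 °C → 518 + 273.15 = 791.15 K.
T_C = 189 °F → (189 − 32) × 5/9 = 87.22 °C = 360.37 K.
T_m = 782 °F → (782 − 32) × 5/9 = 416.67 °C = 689.82 K.
First-stage efficiency η₁ = 1 − T_m/T_H = 1 − 689.82/791.15 = 0.1281.
W₁ = η₁·Q_H = 0.1281 × 201 = 25.7 kJ.

W₁ ≈ 25.7 kJ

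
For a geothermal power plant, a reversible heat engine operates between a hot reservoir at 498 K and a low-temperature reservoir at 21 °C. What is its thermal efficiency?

T_C = 21 °C → 21 + 273.15 = 294.15 K.
η_rev = 1 − T_C/T_H = 1 − 294.15/498.00 = 0.409.

η ≈ 0.409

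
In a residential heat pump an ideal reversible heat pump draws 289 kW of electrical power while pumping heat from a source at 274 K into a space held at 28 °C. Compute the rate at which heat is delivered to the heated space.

Q̇_H ≈ 3210 kW

T_H = 28 °C → 28 + 273.15 = 301.15 K.
For a reversible heat pump, COP_HP = T_H/(T_H − T_C) = 301.15/27.15 = 11.0921.
Q_H = COP_HP · W = 11.0921 × 289 = 3210 kW.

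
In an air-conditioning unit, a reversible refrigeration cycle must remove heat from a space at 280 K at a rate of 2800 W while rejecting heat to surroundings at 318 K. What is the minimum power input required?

For a reversible refrigerator, COP_R = T_C/(T_H − T_C) = 280.00/38.00 = 7.3684.
W = Q_C/COP_R = 2800/7.3684 = 380 W.

Ẇ_in ≈ 380 W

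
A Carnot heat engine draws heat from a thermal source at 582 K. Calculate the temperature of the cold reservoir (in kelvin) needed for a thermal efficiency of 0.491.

From η = 1 − T_C/T_H, T_C = T_H·(1 − η) = 582.00 × (1 − 0.491) = 296.2 K.

T_C ≈ 296.2 K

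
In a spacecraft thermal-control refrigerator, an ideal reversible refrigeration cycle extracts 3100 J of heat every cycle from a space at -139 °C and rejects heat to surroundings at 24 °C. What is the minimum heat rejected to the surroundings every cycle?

Q_H ≈ 6870 J

T_H = 24 °C → 24 + 273.15 = 297.15 K.
T_C = -139 °C → -139 + 273.15 = 134.15 K.
For a reversible cycle Q_H/Q_C = T_H/T_C, so Q_H = Q_C·T_H/T_C = 3100 × 297.15/134.15 = 6870 J.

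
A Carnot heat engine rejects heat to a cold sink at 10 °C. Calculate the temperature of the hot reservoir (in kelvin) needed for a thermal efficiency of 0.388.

T_H ≈ 462.7 K

T_C = 10 °C → 10 + 273.15 = 283.15 K.
From η = 1 − T_C/T_H, solving for T_H gives T_H = T_C/(1 − η) = 283.15/(1 − 0.388) = 462.7 K.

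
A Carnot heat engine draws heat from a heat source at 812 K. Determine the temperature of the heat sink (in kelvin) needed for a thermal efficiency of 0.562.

From η = 1 − T_C/T_H, T_C = T_H·(1 − η) = 812.00 × (1 − 0.562) = 356 K.

T_C ≈ 356 K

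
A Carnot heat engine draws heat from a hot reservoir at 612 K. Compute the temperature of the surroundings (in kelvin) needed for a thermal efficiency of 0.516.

T_C ≈ 296 K

From η = 1 − T_C/T_H, T_C = T_H·(1 − η) = 612.00 × (1 − 0.516) = 296 K.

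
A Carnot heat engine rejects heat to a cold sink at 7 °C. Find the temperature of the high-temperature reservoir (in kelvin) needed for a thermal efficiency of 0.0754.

T_C = 7 °C → 7 + 273.15 = 280.15 K.
From η = 1 − T_C/T_H, solving for T_H gives T_H = T_C/(1 − η) = 280.15/(1 − 0.0754) = 303 K.

T_H ≈ 303 K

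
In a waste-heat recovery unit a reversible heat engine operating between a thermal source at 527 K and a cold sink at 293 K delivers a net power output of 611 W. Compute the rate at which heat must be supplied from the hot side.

Carnot efficiency: η = 1 − T_C/T_H = 1 − 293.00/527.00 = 0.4440.
Q_H = W/η = 611/0.4440 = 1380 W.

Q̇_H ≈ 1380 W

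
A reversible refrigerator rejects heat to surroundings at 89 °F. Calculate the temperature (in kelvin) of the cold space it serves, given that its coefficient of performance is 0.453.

T_C ≈ 95.0 K

T_H = 89 °F → (89 − 32) × 5/9 = 31.67 °C = 304.82 K.
COP_R = T_C/(T_H − T_C) ⇒ T_C = T_H·COP_R/(1 + COP_R) = 304.82 × 0.453/(1 + 0.453) = 95.0 K.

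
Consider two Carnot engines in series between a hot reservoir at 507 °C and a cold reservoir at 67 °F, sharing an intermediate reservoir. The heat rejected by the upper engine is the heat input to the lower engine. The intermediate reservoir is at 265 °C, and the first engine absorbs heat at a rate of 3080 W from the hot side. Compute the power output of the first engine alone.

Ẇ₁ ≈ 955 W

T_H = 507 °C → 507 + 273.15 = 780.15 K.
T_C = 67 °F → (67 − 32) × 5/9 = 19.44 °C = 292.59 K.
T_m = 265 °C → 265 + 273.15 = 538.15 K.
First-stage efficiency η₁ = 1 − T_m/T_H = 1 − 538.15/780.15 = 0.3102.
W₁ = η₁·Q_H = 0.3102 × 3080 = 955 W.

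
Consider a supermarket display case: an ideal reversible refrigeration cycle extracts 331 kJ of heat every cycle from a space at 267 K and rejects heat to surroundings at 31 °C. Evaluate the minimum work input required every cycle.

T_H = 31 °C → 31 + 273.15 = 304.15 K.
The reversible coefficient of performance is COP_R = T_C/(T_H − T_C) = 267.00/37.15 = 7.1871.
W = Q_C/COP_R = 331/7.1871 = 46.05 kJ.

W_in ≈ 46.05 kJ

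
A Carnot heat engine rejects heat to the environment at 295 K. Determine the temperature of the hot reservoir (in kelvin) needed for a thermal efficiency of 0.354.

From η = 1 − T_C/T_H, solving for T_H gives T_H = T_C/(1 − η) = 295.00/(1 − 0.354) = 457 K.

T_H ≈ 457 K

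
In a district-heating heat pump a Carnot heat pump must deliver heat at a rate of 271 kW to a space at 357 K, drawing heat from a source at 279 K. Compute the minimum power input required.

Ẇ_in ≈ 59.2 kW

For a reversible heat pump, COP_HP = T_H/(T_H − T_C) = 357.00/78.00 = 4.5769.
W = Q_H/COP_HP = 271/4.5769 = 59.2 kW.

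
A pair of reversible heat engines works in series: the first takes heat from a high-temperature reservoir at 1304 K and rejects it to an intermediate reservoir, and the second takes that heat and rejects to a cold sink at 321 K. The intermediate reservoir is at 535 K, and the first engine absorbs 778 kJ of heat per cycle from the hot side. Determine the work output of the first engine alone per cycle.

W₁ ≈ 458.8 kJ

First-stage efficiency η₁ = 1 − T_m/T_H = 1 − 535.00/1304.00 = 0.5897.
W₁ = η₁·Q_H = 0.5897 × 778 = 458.8 kJ.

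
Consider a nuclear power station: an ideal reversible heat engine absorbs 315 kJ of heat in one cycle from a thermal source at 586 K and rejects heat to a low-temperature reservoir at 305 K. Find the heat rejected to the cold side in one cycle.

η_rev = 1 − T_C/T_H = 1 − 305.00/586.00 = 0.4795.
For a reversible cycle Q_C/Q_H = T_C/T_H, so Q_C = 315 × 305.00/586.00 = 164 kJ.

Q_C ≈ 164 kJ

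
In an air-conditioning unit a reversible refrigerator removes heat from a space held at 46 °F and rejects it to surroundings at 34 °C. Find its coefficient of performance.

T_H = 34 °C → 34 + 273.15 = 307.15 K.
T_C = 46 °F → (46 − 32) × 5/9 = 7.78 °C = 280.93 K.
For a reversible refrigerator, COP_R = T_C/(T_H − T_C) = 280.93/(307.15 − 280.93) = 10.71.

COP_R ≈ 10.71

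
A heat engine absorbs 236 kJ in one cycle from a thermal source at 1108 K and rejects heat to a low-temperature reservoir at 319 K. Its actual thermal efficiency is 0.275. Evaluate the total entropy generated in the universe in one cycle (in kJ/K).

ΔS_univ ≈ 0.323 kJ/K

W = η·Q_H = 0.275 × 236 = 64.90 kJ, so Q_C = Q_H − W = 171.1 kJ.
Entropy balance on the reservoirs: −Q_H/T_H = -0.2130 kJ/K, +Q_C/T_C = 0.5364 kJ/K.
ΔS_univ = −Q_H/T_H + Q_C/T_C = 0.323 kJ/K (> 0, since η = 0.275 < η_Carnot = 0.712).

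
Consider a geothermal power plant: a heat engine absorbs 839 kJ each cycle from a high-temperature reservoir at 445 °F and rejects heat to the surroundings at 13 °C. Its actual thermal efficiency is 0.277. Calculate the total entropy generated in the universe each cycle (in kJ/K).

ΔS_univ ≈ 0.451 kJ/K

T_H = 445 °F → (445 − 32) × 5/9 = 229.44 °C = 502.59 K.
T_C = 13 °C → 13 + 273.15 = 286.15 K.
W = η·Q_H = 0.277 × 839 = 232.4 kJ, so Q_C = Q_H − W = 606.6 kJ.
Entropy balance on the reservoirs: −Q_H/T_H = -1.669 kJ/K, +Q_C/T_C = 2.120 kJ/K.
ΔS_univ = −Q_H/T_H + Q_C/T_C = 0.451 kJ/K (> 0, since η = 0.277 < η_Carnot = 0.431).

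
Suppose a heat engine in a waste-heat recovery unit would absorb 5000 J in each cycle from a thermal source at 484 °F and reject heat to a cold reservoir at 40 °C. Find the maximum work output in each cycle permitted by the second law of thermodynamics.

W_max ≈ 2010 J

T_H = 484 °F → (484 − 32) × 5/9 = 251.11 °C = 524.26 K.
T_C = 40 °C → 40 + 273.15 = 313.15 K.
The second-law ceiling is the Carnot efficiency, η_max = 1 − T_C/T_H = 1 − 313.15/524.26 = 0.4027.
W_max = η_max · Q_H = 0.4027 × 5000 = 2010 J.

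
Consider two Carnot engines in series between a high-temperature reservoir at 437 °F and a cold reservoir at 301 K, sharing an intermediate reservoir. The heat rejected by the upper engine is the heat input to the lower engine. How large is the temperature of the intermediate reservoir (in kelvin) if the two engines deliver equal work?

T_H = 437 °F → (437 − 32) × 5/9 = 225.00 °C = 498.15 K.
For reversible stages Q_m = Q_H·(T_m/T_H). Setting W₁ = Q_H(1 − T_m/T_H) equal to W₂ = Q_m(1 − T_C/T_m) = Q_H·(T_m − T_C)/T_H gives T_H − T_m = T_m − T_C, so T_m = (T_H + T_C)/2 = (498.15 + 301.00)/2 = 399.6 K.

T_m ≈ 399.6 K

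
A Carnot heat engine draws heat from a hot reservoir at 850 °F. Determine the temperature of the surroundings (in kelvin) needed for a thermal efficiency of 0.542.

T_H = 850 °F → (850 − 32) × 5/9 = 454.44 °C = 727.59 K.
From η = 1 − T_C/T_H, T_C = T_H·(1 − η) = 727.59 × (1 − 0.542) = 333.2 K.

T_C ≈ 333.2 K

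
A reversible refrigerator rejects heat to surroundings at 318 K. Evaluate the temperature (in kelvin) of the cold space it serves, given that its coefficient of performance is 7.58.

T_C ≈ 281 K

COP_R = T_C/(T_H − T_C) ⇒ T_C = T_H·COP_R/(1 + COP_R) = 318.00 × 7.58/(1 + 7.58) = 281 K.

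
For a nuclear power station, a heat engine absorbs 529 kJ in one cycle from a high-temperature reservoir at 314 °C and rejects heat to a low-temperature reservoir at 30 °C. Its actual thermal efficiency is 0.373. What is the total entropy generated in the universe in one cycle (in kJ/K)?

ΔS_univ ≈ 0.1932 kJ/K

T_H = 314 °C → 314 + 273.15 = 587.15 K.
T_C = 30 °C → 30 + 273.15 = 303.15 K.
W = η·Q_H = 0.373 × 529 = 197.3 kJ, so Q_C = Q_H − W = 331.7 kJ.
Entropy balance on the reservoirs: −Q_H/T_H = -0.9010 kJ/K, +Q_C/T_C = 1.094 kJ/K.
ΔS_univ = −Q_H/T_H + Q_C/T_C = 0.1932 kJ/K (> 0, since η = 0.373 < η_Carnot = 0.484).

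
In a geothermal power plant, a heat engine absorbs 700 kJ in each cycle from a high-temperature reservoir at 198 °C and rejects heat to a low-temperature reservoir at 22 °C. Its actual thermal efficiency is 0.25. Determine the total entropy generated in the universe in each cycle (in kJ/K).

ΔS_univ ≈ 0.293 kJ/K

T_H = 198 °C → 198 + 273.15 = 471.15 K.
T_C = 22 °C → 22 + 273.15 = 295.15 K.
W = η·Q_H = 0.25 × 700 = 175.0 kJ, so Q_C = Q_H − W = 525.0 kJ.
Reservoir entropy changes: ΔS_H = −Q_H/T_H = −700/471.15 = -1.486 kJ/K and ΔS_C = +Q_C/T_C = 525.0/295.15 = 1.779 kJ/K.
ΔS_univ = −Q_H/T_H + Q_C/T_C = 0.293 kJ/K (> 0, since η = 0.25 < η_Carnot = 0.374).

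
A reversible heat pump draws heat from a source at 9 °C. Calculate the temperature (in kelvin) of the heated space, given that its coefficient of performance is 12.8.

T_C = 9 °C → 9 + 273.15 = 282.15 K.
COP_HP = T_H/(T_H − T_C) ⇒ T_H = T_C·COP_HP/(COP_HP − 1) = 282.15 × 12.8/(12.8 − 1) = 306 K.

T_H ≈ 306 K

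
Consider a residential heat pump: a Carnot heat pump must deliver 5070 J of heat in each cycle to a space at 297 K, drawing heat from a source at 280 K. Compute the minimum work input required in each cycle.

W_in ≈ 290 J

For a reversible heat pump, COP_HP = T_H/(T_H − T_C) = 297.00/17.00 = 17.4706.
W = Q_H/COP_HP = 5070/17.4706 = 290 J.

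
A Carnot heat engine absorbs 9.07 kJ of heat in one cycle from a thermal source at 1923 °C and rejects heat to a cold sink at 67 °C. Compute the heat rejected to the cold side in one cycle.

T_H = 1923 °C → 1923 + 273.15 = 2196.15 K.
T_C = 67 °C → 67 + 273.15 = 340.15 K.
For a reversible engine, η = 1 − T_C/T_H = 1 − 340.15/2196.15 = 0.8451.
For a reversible cycle Q_C/Q_H = T_C/T_H, so Q_C = 9.07 × 340.15/2196.15 = 1.40 kJ.

Q_C ≈ 1.40 kJ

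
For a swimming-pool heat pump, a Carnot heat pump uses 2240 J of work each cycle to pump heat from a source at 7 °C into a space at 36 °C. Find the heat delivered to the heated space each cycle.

Q_H ≈ 23900 J

T_H = 36 °C → 36 + 273.15 = 309.15 K.
T_C = 7 °C → 7 + 273.15 = 280.15 K.
Reversible heating COP: COP_HP = T_H/(T_H − T_C) = 309.15/29.00 = 10.6603.
Q_H = COP_HP · W = 10.6603 × 2240 = 23900 J.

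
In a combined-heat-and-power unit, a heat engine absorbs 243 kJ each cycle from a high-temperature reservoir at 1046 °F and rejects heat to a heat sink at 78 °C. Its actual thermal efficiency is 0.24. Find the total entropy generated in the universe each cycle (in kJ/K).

T_H = 1046 °F → (1046 − 32) × 5/9 = 563.33 °C = 836.48 K.
T_C = 78 °C → 78 + 273.15 = 351.15 K.
W = η·Q_H = 0.24 × 243 = 58.32 kJ, so Q_C = Q_H − W = 184.7 kJ.
Entropy balance on the reservoirs: −Q_H/T_H = -0.2905 kJ/K, +Q_C/T_C = 0.5259 kJ/K.
ΔS_univ = −Q_H/T_H + Q_C/T_C = 0.2354 kJ/K (> 0, since η = 0.24 < η_Carnot = 0.580).

ΔS_univ ≈ 0.2354 kJ/K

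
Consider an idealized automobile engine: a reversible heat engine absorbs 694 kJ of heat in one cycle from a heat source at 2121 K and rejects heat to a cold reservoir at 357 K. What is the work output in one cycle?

Since the cycle is reversible, η = 1 − T_C/T_H = 1 − 357.00/2121.00 = 0.8317.
W = η·Q_H = 0.8317 × 694 = 577.2 kJ.

W ≈ 577.2 kJ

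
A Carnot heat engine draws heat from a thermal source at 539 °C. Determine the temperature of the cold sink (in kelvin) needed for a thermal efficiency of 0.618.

T_H = 539 °C → 539 + 273.15 = 812.15 K.
From η = 1 − T_C/T_H, T_C = T_H·(1 − η) = 812.15 × (1 − 0.618) = 310 K.

T_C ≈ 310 K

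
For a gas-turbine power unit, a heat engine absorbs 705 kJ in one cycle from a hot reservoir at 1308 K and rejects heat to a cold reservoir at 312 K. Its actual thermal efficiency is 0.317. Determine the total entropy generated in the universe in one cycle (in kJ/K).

ΔS_univ ≈ 1.004 kJ/K

W = η·Q_H = 0.317 × 705 = 223.5 kJ, so Q_C = Q_H − W = 481.5 kJ.
Entropy balance on the reservoirs: −Q_H/T_H = -0.5390 kJ/K, +Q_C/T_C = 1.543 kJ/K.
ΔS_univ = −Q_H/T_H + Q_C/T_C = 1.004 kJ/K (> 0, since η = 0.317 < η_Carnot = 0.761).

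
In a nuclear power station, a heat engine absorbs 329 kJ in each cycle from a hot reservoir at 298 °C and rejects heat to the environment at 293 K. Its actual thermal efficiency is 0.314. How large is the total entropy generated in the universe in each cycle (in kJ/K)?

ΔS_univ ≈ 0.194 kJ/K

T_H = 298 °C → 298 + 273.15 = 571.15 K.
W = η·Q_H = 0.314 × 329 = 103.3 kJ, so Q_C = Q_H − W = 225.7 kJ.
Reservoir entropy changes: ΔS_H = −Q_H/T_H = −329/571.15 = -0.5760 kJ/K and ΔS_C = +Q_C/T_C = 225.7/293.00 = 0.7703 kJ/K.
ΔS_univ = −Q_H/T_H + Q_C/T_C = 0.194 kJ/K (> 0, since η = 0.314 < η_Carnot = 0.487).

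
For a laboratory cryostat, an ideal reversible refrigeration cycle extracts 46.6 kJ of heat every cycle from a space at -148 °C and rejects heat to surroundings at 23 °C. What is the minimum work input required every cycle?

W_in ≈ 63.67 kJ

T_H = 23 °C → 23 + 273.15 = 296.15 K.
T_C = -148 °C → -148 + 273.15 = 125.15 K.
The reversible coefficient of performance is COP_R = T_C/(T_H − T_C) = 125.15/171.00 = 0.7319.
W = Q_C/COP_R = 46.6/0.7319 = 63.67 kJ.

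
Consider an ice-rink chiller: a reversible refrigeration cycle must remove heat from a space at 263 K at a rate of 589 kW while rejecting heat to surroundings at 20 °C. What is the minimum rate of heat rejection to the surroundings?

Q̇_H ≈ 656.5 kW

T_H = 20 °C → 20 + 273.15 = 293.15 K.
For a reversible cycle Q_H/Q_C = T_H/T_C, so Q_H = Q_C·T_H/T_C = 589 × 293.15/263.00 = 656.5 kW.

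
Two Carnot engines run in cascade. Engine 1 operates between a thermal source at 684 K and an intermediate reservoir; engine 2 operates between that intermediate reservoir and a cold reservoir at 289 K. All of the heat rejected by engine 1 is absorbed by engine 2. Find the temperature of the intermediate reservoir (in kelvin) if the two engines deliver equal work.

For reversible stages Q_m = Q_H·(T_m/T_H). Setting W₁ = Q_H(1 − T_m/T_H) equal to W₂ = Q_m(1 − T_C/T_m) = Q_H·(T_m − T_C)/T_H gives T_H − T_m = T_m − T_C, so T_m = (T_H + T_C)/2 = (684.00 + 289.00)/2 = 486 K.

T_m ≈ 486 K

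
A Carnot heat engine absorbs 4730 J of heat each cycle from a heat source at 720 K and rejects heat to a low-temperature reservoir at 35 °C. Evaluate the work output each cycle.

T_C = 35 °C → 35 + 273.15 = 308.15 K.
For a reversible engine, η = 1 − T_C/T_H = 1 − 308.15/720.00 = 0.5720.
W = η·Q_H = 0.5720 × 4730 = 2710 J.

W ≈ 2710 J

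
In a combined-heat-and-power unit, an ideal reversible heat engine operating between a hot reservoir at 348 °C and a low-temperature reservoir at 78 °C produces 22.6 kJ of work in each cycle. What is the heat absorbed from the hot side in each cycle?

Q_H ≈ 52.0 kJ

T_H = 348 °C → 348 + 273.15 = 621.15 K.
T_C = 78 °C → 78 + 273.15 = 351.15 K.
For a reversible engine, η = 1 − T_C/T_H = 1 − 351.15/621.15 = 0.4347.
Q_H = W/η = 22.6/0.4347 = 52.0 kJ.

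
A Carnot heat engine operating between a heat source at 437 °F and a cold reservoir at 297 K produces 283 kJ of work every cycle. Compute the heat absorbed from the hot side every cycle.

T_H = 437 °F → (437 − 32) × 5/9 = 225.00 °C = 498.15 K.
Since the cycle is reversible, η = 1 − T_C/T_H = 1 − 297.00/498.15 = 0.4038.
Q_H = W/η = 283/0.4038 = 701 kJ.

Q_H ≈ 701 kJ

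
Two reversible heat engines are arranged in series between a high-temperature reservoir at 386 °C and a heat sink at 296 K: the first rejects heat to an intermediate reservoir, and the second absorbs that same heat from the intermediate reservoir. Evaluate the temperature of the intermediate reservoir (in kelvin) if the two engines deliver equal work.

T_H = 386 °C → 386 + 273.15 = 659.15 K.
For reversible stages Q_m = Q_H·(T_m/T_H). Setting W₁ = Q_H(1 − T_m/T_H) equal to W₂ = Q_m(1 − T_C/T_m) = Q_H·(T_m − T_C)/T_H gives T_H − T_m = T_m − T_C, so T_m = (T_H + T_C)/2 = (659.15 + 296.00)/2 = 478 K.

T_m ≈ 478 K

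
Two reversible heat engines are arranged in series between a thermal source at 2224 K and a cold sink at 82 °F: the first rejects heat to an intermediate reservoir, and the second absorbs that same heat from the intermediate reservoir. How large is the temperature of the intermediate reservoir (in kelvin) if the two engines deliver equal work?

T_m ≈ 1260 K

T_C = 82 °F → (82 − 32) × 5/9 = 27.78 °C = 300.93 K.
For reversible stages Q_m = Q_H·(T_m/T_H). Setting W₁ = Q_H(1 − T_m/T_H) equal to W₂ = Q_m(1 − T_C/T_m) = Q_H·(T_m − T_C)/T_H gives T_H − T_m = T_m − T_C, so T_m = (T_H + T_C)/2 = (2224.00 + 300.93)/2 = 1260 K.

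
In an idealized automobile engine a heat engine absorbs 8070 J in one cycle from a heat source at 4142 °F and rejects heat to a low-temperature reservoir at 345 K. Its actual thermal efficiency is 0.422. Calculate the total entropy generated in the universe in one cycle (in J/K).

ΔS_univ ≈ 10.4 J/K

T_H = 4142 °F → (4142 − 32) × 5/9 = 2283.33 °C = 2556.48 K.
W = η·Q_H = 0.422 × 8070 = 3406 J, so Q_C = Q_H − W = 4664 J.
The hot reservoir loses entropy Q_H/T_H = 8070/2556.48 = 3.157 J/K; the cold reservoir gains Q_C/T_C = 4664/345.00 = 13.52 J/K.
ΔS_univ = −Q_H/T_H + Q_C/T_C = 10.4 J/K (> 0, since η = 0.422 < η_Carnot = 0.865).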